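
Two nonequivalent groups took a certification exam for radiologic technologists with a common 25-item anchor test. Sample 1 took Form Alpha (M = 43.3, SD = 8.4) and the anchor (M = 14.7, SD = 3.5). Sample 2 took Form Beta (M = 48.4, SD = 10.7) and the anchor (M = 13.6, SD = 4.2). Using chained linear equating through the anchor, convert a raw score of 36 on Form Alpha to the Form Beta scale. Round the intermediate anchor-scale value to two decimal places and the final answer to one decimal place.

43.5

Form Alpha → anchor (Sample 1): v = (3.5/8.4)(36 − 43.3) + 14.7 = 11.66
anchor → Form Beta (Sample 2): y = (10.7/4.2)(11.66 − 13.6) + 48.4 = 43.5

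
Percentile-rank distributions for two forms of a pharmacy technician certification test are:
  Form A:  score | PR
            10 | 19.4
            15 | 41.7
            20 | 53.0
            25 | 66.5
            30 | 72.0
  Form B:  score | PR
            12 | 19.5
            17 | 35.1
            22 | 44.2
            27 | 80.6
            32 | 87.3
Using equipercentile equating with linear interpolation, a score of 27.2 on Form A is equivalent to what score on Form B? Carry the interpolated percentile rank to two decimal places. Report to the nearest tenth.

PR of 27.2 on Form A: 66.5 + (27.2 − 25)/(30 − 25) × (72.0 − 66.5) = 68.92
On Form B, PR 68.92 falls between score 22 (PR 44.2) and 27 (PR 80.6).
Interpolate: 22 + (68.92 − 44.2)/(80.6 − 44.2) × (27 − 22) = 25.4

25.4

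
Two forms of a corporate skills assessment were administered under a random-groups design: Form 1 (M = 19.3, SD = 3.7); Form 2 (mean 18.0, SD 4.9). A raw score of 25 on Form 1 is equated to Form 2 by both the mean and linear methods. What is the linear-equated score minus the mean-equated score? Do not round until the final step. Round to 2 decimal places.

Mean-equated: 25 + (18.0 − 19.3) = 23.70
Linear-equated: (4.9/3.7)(25 − 19.3) + 18.0 = 25.549
Difference = 25.549 − 23.70 = 1.85

1.85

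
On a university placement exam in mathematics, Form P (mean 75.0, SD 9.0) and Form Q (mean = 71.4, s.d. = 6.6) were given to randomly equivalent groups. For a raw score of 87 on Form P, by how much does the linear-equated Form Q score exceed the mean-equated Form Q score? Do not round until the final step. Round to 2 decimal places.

Mean-equated: 87 + (71.4 − 75.0) = 83.40
Linear-equated: (6.6/9.0)(87 − 75.0) + 71.4 = 80.200
Difference = 80.200 − 83.40 = -3.20

-3.20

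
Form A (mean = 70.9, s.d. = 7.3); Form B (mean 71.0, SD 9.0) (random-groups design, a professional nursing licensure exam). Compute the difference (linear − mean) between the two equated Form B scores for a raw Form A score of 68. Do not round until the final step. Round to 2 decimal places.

Mean-equated: 68 + (71.0 − 70.9) = 68.10
Linear-equated: (9.0/7.3)(68 − 70.9) + 71.0 = 67.425
Difference = 67.425 − 68.10 = -0.68

-0.68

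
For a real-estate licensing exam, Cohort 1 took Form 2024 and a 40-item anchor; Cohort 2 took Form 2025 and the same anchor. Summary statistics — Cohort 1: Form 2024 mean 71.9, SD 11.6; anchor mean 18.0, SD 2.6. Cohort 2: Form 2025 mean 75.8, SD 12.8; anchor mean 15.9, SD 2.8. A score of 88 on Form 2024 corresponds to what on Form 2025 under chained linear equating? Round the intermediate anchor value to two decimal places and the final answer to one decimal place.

101.9

Form 2024 → anchor (Cohort 1): v = (2.6/11.6)(88 − 71.9) + 18.0 = 21.61
anchor → Form 2025 (Cohort 2): y = (12.8/2.8)(21.61 − 15.9) + 75.8 = 101.9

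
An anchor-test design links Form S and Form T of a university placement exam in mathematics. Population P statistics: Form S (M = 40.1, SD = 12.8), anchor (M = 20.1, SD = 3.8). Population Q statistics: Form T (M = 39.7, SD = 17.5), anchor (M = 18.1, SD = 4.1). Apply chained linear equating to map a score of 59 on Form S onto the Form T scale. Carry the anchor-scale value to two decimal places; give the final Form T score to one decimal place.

72.2

Form S → anchor (Population P): v = (3.8/12.8)(59 − 40.1) + 20.1 = 25.71
anchor → Form T (Population Q): y = (17.5/4.1)(25.71 − 18.1) + 39.7 = 72.2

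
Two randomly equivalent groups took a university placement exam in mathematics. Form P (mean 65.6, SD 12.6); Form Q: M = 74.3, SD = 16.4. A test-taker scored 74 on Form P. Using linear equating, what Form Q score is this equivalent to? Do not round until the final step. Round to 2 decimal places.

85.23

Linear equating: y = (SD_Y/SD_X)(x − M_X) + M_Y
y = (16.4/12.6)(74 − 65.6) + 74.3
y = 1.301587 × 8.4 + 74.3 = 10.9333 + 74.3 = 85.23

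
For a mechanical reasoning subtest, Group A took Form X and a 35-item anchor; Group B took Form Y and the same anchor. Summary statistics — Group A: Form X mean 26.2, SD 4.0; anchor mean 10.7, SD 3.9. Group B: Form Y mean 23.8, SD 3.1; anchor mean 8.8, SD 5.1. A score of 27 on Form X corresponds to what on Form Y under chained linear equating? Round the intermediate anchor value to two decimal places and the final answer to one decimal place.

Form X → anchor (Group A): v = (3.9/4.0)(27 − 26.2) + 10.7 = 11.48
anchor → Form Y (Group B): y = (3.1/5.1)(11.48 − 8.8) + 23.8 = 25.4

25.4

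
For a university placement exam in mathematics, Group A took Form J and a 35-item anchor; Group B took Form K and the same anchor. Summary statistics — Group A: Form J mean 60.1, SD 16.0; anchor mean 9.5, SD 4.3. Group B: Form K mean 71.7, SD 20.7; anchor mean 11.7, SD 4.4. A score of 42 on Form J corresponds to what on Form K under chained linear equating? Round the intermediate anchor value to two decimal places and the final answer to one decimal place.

38.5

Form J → anchor (Group A): v = (4.3/16.0)(42 − 60.1) + 9.5 = 4.64
anchor → Form K (Group B): y = (20.7/4.4)(4.64 − 11.7) + 71.7 = 38.5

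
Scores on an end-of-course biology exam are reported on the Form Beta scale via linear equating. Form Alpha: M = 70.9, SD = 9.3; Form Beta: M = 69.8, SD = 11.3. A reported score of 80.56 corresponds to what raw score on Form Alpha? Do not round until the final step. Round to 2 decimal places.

79.76

Invert y = (SD_Y/SD_X)(x − M_X) + M_Y:
x = (SD_X/SD_Y)(y − M_Y) + M_X = (9.3/11.3)(80.56 − 69.8) + 70.9
x = 0.823009 × 10.760 + 70.9 = 79.76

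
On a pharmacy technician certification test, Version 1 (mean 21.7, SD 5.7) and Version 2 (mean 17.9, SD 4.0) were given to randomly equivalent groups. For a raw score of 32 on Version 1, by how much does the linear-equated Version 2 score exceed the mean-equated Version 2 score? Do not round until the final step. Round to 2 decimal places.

Mean-equated: 32 + (17.9 − 21.7) = 28.20
Linear-equated: (4.0/5.7)(32 − 21.7) + 17.9 = 25.128
Difference = 25.128 − 28.20 = -3.07

-3.07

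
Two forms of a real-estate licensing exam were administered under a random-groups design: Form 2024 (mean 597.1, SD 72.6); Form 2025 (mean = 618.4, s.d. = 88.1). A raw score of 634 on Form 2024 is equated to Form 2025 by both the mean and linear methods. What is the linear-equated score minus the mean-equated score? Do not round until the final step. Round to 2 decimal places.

7.88

Mean-equated: 634 + (618.4 − 597.1) = 655.30
Linear-equated: (88.1/72.6)(634 − 597.1) + 618.4 = 663.178
Difference = 663.178 − 655.30 = 7.88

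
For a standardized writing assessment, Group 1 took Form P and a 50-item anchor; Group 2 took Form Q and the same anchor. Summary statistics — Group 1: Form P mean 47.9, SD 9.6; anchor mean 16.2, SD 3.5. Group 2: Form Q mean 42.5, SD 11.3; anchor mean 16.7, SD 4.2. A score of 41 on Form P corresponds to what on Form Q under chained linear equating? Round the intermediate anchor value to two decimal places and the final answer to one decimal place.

Form P → anchor (Group 1): v = (3.5/9.6)(41 − 47.9) + 16.2 = 13.68
anchor → Form Q (Group 2): y = (11.3/4.2)(13.68 − 16.7) + 42.5 = 34.4

34.4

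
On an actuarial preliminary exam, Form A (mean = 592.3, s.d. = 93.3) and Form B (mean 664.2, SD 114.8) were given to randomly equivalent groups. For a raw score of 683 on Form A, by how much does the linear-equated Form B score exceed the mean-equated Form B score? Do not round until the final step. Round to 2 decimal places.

Mean-equated: 683 + (664.2 − 592.3) = 754.90
Linear-equated: (114.8/93.3)(683 − 592.3) + 664.2 = 775.801
Difference = 775.801 − 754.90 = 20.90

20.90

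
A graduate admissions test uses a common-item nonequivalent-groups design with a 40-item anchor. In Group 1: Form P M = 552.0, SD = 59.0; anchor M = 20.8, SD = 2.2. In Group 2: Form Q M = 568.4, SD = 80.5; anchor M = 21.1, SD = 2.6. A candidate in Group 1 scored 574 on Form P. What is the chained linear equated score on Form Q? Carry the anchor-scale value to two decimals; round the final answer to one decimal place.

584.5

Form P → anchor (Group 1): v = (2.2/59.0)(574 − 552.0) + 20.8 = 21.62
anchor → Form Q (Group 2): y = (80.5/2.6)(21.62 − 21.1) + 568.4 = 584.5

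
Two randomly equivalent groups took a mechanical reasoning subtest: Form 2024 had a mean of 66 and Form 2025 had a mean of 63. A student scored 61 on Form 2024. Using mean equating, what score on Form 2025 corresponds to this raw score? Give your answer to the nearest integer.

58

Mean equating: y = x + (M_Y − M_X) = 61 + (63 − 66) = 58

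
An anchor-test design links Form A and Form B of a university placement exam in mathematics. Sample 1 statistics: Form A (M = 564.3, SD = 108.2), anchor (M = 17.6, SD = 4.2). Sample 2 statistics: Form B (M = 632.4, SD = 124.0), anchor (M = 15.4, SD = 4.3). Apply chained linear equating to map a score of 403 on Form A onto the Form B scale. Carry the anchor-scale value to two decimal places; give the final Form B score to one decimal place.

Form A → anchor (Sample 1): v = (4.2/108.2)(403 − 564.3) + 17.6 = 11.34
anchor → Form B (Sample 2): y = (124.0/4.3)(11.34 − 15.4) + 632.4 = 515.3

515.3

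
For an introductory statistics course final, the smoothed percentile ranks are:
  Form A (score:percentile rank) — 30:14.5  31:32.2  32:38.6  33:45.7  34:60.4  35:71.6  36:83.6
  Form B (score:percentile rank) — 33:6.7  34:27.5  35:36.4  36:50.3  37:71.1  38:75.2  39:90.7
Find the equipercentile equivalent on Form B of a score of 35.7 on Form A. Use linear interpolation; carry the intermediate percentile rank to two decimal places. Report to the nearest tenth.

PR of 35.7 on Form A: 71.6 + (35.7 − 35)/(36 − 35) × (83.6 − 71.6) = 80.00
On Form B, PR 80.00 falls between score 38 (PR 75.2) and 39 (PR 90.7).
Interpolate: 38 + (80.00 − 75.2)/(90.7 − 75.2) × (39 − 38) = 38.3

38.3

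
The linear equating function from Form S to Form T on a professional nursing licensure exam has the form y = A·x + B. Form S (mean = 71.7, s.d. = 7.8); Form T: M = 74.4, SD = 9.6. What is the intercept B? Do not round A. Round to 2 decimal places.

A = SD_Y / SD_X = 9.6 / 7.8 = 1.230769
B = M_Y − A·M_X = 74.4 − 1.230769 × 71.7 = -13.85

-13.85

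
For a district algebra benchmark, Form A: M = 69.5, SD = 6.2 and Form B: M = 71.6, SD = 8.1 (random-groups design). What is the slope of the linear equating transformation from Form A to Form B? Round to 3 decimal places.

A = SD_Y / SD_X = 8.1 / 6.2 = 1.306

1.306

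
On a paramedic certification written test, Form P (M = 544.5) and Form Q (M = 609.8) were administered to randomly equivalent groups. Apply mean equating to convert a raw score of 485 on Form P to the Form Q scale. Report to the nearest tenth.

550.3

Mean equating: y = x + (M_Y − M_X) = 485 + (609.8 − 544.5) = 550.3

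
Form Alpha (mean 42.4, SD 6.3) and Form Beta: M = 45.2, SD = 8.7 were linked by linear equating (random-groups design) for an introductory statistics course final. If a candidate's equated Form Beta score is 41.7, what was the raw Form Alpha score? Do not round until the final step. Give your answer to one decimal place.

Invert y = (SD_Y/SD_X)(x − M_X) + M_Y:
x = (SD_X/SD_Y)(y − M_Y) + M_X = (6.3/8.7)(41.7 − 45.2) + 42.4
x = 0.724138 × -3.500 + 42.4 = 39.9

39.9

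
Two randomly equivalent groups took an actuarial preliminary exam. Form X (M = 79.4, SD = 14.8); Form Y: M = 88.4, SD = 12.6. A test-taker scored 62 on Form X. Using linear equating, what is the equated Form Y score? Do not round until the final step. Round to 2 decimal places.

73.59

Linear equating: y = (SD_Y/SD_X)(x − M_X) + M_Y
y = (12.6/14.8)(62 − 79.4) + 88.4
y = 0.851351 × -17.4 + 88.4 = -14.8135 + 88.4 = 73.59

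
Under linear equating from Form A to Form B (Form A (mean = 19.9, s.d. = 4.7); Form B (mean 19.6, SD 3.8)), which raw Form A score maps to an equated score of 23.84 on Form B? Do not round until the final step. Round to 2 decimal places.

Invert y = (SD_Y/SD_X)(x − M_X) + M_Y:
x = (SD_X/SD_Y)(y − M_Y) + M_X = (4.7/3.8)(23.84 − 19.6) + 19.9
x = 1.236842 × 4.240 + 19.9 = 25.14

25.14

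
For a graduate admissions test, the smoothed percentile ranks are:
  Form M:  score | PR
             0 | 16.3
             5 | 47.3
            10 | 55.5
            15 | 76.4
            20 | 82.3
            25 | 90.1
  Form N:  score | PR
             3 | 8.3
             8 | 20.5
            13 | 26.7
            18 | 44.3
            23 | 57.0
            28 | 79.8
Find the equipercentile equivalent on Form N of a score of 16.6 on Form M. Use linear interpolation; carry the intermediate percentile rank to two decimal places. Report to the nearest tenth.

27.7

PR of 16.6 on Form M: 76.4 + (16.6 − 15)/(20 − 15) × (82.3 − 76.4) = 78.29
On Form N, PR 78.29 falls between score 23 (PR 57.0) and 28 (PR 79.8).
Interpolate: 23 + (78.29 − 57.0)/(79.8 − 57.0) × (28 − 23) = 27.7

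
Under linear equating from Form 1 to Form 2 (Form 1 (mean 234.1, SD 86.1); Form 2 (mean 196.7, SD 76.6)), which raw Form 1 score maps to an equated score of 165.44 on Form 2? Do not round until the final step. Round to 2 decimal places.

Invert y = (SD_Y/SD_X)(x − M_X) + M_Y:
x = (SD_X/SD_Y)(y − M_Y) + M_X = (86.1/76.6)(165.44 − 196.7) + 234.1
x = 1.124021 × -31.260 + 234.1 = 198.96

198.96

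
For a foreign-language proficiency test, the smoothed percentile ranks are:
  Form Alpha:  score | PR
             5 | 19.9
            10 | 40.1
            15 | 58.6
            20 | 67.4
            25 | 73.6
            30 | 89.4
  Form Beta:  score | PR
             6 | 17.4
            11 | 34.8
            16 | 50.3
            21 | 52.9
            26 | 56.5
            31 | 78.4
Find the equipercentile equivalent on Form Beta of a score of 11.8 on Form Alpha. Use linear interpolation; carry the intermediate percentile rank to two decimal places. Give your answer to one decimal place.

14.9

PR of 11.8 on Form Alpha: 40.1 + (11.8 − 10)/(15 − 10) × (58.6 − 40.1) = 46.76
On Form Beta, PR 46.76 falls between score 11 (PR 34.8) and 16 (PR 50.3).
Interpolate: 11 + (46.76 − 34.8)/(50.3 − 34.8) × (16 − 11) = 14.9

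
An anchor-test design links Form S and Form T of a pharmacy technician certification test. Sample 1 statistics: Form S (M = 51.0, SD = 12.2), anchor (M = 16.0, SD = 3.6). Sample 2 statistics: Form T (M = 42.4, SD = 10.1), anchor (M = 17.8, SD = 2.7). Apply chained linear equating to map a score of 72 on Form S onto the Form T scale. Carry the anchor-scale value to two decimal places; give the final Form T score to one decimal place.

Form S → anchor (Sample 1): v = (3.6/12.2)(72 − 51.0) + 16.0 = 22.20
anchor → Form T (Sample 2): y = (10.1/2.7)(22.20 − 17.8) + 42.4 = 58.9

58.9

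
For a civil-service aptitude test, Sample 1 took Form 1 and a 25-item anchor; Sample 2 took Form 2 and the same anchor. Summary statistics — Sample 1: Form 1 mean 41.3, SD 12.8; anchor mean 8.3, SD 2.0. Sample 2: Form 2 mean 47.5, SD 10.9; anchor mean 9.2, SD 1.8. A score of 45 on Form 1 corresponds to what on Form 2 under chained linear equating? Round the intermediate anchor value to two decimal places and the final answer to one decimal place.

45.6

Form 1 → anchor (Sample 1): v = (2.0/12.8)(45 − 41.3) + 8.3 = 8.88
anchor → Form 2 (Sample 2): y = (10.9/1.8)(8.88 − 9.2) + 47.5 = 45.6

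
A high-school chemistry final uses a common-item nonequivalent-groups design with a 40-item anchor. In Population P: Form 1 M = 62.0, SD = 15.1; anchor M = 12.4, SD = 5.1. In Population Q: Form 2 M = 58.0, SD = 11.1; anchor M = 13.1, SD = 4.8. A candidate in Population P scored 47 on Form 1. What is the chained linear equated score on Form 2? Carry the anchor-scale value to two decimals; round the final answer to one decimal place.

44.7

Form 1 → anchor (Population P): v = (5.1/15.1)(47 − 62.0) + 12.4 = 7.33
anchor → Form 2 (Population Q): y = (11.1/4.8)(7.33 − 13.1) + 58.0 = 44.7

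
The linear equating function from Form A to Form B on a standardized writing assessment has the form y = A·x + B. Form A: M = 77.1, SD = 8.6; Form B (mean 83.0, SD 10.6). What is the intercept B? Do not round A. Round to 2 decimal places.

A = SD_Y / SD_X = 10.6 / 8.6 = 1.232558
B = M_Y − A·M_X = 83.0 − 1.232558 × 77.1 = -12.03

-12.03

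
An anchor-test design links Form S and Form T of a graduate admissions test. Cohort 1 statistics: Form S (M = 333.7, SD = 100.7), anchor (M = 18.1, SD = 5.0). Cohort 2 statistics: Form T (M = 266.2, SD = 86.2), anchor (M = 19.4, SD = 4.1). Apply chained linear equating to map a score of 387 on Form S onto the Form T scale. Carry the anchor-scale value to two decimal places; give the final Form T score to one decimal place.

294.6

Form S → anchor (Cohort 1): v = (5.0/100.7)(387 − 333.7) + 18.1 = 20.75
anchor → Form T (Cohort 2): y = (86.2/4.1)(20.75 − 19.4) + 266.2 = 294.6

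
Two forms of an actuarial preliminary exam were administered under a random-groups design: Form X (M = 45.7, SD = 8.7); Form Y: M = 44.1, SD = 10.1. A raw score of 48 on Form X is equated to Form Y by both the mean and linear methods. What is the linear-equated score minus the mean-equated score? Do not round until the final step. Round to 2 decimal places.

0.37

Mean-equated: 48 + (44.1 − 45.7) = 46.40
Linear-equated: (10.1/8.7)(48 − 45.7) + 44.1 = 46.770
Difference = 46.770 − 46.40 = 0.37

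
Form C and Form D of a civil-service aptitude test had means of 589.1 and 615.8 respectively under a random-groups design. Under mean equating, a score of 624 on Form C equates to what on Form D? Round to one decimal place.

Mean equating: y = x + (M_Y − M_X) = 624 + (615.8 − 589.1) = 650.7

650.7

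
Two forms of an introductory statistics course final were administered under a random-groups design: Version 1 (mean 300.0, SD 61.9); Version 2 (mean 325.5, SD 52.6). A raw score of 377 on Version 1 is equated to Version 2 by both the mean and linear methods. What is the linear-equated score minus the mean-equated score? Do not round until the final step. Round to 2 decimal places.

-11.57

Mean-equated: 377 + (325.5 − 300.0) = 402.50
Linear-equated: (52.6/61.9)(377 − 300.0) + 325.5 = 390.931
Difference = 390.931 − 402.50 = -11.57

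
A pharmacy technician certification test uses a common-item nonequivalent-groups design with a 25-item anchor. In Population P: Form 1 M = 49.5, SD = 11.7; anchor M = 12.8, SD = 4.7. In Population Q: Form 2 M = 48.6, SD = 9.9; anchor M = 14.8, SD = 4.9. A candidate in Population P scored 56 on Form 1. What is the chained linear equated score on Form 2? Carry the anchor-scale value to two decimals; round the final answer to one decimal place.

Form 1 → anchor (Population P): v = (4.7/11.7)(56 − 49.5) + 12.8 = 15.41
anchor → Form 2 (Population Q): y = (9.9/4.9)(15.41 − 14.8) + 48.6 = 49.8

49.8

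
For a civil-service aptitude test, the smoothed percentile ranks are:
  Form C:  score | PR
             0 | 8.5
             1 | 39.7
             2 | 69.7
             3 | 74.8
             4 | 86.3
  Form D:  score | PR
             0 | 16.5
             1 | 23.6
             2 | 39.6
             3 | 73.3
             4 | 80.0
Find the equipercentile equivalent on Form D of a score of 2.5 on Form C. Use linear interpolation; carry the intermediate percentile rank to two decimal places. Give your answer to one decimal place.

3.0

PR of 2.5 on Form C: 69.7 + (2.5 − 2)/(3 − 2) × (74.8 − 69.7) = 72.25
On Form D, PR 72.25 falls between score 2 (PR 39.6) and 3 (PR 73.3).
Interpolate: 2 + (72.25 − 39.6)/(73.3 − 39.6) × (3 − 2) = 3.0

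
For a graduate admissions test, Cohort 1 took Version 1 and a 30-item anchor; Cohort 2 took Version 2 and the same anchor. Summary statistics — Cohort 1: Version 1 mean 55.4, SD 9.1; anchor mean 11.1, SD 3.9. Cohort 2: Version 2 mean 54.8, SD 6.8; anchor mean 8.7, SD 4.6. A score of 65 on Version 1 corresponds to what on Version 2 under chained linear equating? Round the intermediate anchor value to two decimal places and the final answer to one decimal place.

64.4

Version 1 → anchor (Cohort 1): v = (3.9/9.1)(65 − 55.4) + 11.1 = 15.21
anchor → Version 2 (Cohort 2): y = (6.8/4.6)(15.21 − 8.7) + 54.8 = 64.4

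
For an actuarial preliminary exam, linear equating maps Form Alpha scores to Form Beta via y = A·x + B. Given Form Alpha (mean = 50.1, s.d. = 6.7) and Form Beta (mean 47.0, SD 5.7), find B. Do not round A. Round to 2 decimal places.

A = SD_Y / SD_X = 5.7 / 6.7 = 0.850746
B = M_Y − A·M_X = 47.0 − 0.850746 × 50.1 = 4.38

4.38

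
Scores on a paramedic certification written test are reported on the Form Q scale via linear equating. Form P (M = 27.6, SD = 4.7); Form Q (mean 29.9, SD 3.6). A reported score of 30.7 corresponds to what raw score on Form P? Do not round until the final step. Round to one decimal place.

Invert y = (SD_Y/SD_X)(x − M_X) + M_Y:
x = (SD_X/SD_Y)(y − M_Y) + M_X = (4.7/3.6)(30.7 − 29.9) + 27.6
x = 1.305556 × 0.800 + 27.6 = 28.6

28.6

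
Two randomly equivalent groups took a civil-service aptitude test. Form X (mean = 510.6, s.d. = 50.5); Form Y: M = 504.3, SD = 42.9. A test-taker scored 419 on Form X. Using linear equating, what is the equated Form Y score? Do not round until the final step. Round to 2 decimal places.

Linear equating: y = (SD_Y/SD_X)(x − M_X) + M_Y
y = (42.9/50.5)(419 − 510.6) + 504.3
y = 0.849505 × -91.6 + 504.3 = -77.8147 + 504.3 = 426.49

426.49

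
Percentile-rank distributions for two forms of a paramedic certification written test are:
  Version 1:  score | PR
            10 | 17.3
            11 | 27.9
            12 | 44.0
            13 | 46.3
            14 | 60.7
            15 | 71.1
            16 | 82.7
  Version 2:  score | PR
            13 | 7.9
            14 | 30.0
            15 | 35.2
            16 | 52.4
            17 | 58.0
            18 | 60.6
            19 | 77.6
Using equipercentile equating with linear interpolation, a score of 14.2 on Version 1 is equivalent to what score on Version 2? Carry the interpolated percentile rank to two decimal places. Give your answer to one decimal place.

18.1

PR of 14.2 on Version 1: 60.7 + (14.2 − 14)/(15 − 14) × (71.1 − 60.7) = 62.78
On Version 2, PR 62.78 falls between score 18 (PR 60.6) and 19 (PR 77.6).
Interpolate: 18 + (62.78 − 60.6)/(77.6 − 60.6) × (19 − 18) = 18.1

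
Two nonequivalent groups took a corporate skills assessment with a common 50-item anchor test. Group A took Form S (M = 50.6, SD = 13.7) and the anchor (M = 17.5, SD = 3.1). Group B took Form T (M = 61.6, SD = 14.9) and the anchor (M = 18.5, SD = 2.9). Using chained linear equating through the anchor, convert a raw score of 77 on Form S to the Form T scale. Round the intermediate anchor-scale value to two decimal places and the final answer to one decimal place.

87.1

Form S → anchor (Group A): v = (3.1/13.7)(77 − 50.6) + 17.5 = 23.47
anchor → Form T (Group B): y = (14.9/2.9)(23.47 − 18.5) + 61.6 = 87.1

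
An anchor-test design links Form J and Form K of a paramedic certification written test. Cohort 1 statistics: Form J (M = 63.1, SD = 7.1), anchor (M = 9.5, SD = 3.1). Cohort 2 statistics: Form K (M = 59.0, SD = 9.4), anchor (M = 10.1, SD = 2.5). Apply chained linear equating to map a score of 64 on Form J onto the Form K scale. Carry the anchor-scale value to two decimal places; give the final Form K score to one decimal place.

58.2

Form J → anchor (Cohort 1): v = (3.1/7.1)(64 − 63.1) + 9.5 = 9.89
anchor → Form K (Cohort 2): y = (9.4/2.5)(9.89 − 10.1) + 59.0 = 58.2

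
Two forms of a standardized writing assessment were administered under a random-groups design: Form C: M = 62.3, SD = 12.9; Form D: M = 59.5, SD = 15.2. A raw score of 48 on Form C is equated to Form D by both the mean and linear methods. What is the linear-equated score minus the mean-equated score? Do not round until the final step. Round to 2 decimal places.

Mean-equated: 48 + (59.5 − 62.3) = 45.20
Linear-equated: (15.2/12.9)(48 − 62.3) + 59.5 = 42.650
Difference = 42.650 − 45.20 = -2.55

-2.55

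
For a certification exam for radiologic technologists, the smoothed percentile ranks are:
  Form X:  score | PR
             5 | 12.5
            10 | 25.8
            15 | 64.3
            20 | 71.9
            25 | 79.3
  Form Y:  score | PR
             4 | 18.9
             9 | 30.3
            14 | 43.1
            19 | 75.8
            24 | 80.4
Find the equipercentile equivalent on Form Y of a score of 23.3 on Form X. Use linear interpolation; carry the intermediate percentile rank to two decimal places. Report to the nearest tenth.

20.1

PR of 23.3 on Form X: 71.9 + (23.3 − 20)/(25 − 20) × (79.3 − 71.9) = 76.78
On Form Y, PR 76.78 falls between score 19 (PR 75.8) and 24 (PR 80.4).
Interpolate: 19 + (76.78 − 75.8)/(80.4 − 75.8) × (24 − 19) = 20.1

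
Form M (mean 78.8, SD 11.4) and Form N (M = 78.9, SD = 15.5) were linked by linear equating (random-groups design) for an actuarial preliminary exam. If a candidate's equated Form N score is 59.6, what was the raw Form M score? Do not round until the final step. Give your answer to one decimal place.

64.6

Invert y = (SD_Y/SD_X)(x − M_X) + M_Y:
x = (SD_X/SD_Y)(y − M_Y) + M_X = (11.4/15.5)(59.6 − 78.9) + 78.8
x = 0.735484 × -19.300 + 78.8 = 64.6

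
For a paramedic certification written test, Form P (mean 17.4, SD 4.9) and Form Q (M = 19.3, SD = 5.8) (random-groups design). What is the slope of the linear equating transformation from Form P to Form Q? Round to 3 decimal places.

A = SD_Y / SD_X = 5.8 / 4.9 = 1.184

1.184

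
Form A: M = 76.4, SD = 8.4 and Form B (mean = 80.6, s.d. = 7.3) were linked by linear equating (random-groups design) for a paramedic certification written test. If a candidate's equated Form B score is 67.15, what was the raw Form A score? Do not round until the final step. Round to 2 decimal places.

60.92

Invert y = (SD_Y/SD_X)(x − M_X) + M_Y:
x = (SD_X/SD_Y)(y − M_Y) + M_X = (8.4/7.3)(67.15 − 80.6) + 76.4
x = 1.150685 × -13.450 + 76.4 = 60.92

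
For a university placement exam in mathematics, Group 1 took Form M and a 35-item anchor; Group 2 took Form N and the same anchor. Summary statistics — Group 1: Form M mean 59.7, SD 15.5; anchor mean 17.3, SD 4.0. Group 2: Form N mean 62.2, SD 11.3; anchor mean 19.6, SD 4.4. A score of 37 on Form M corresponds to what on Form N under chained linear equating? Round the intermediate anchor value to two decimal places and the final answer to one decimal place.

Form M → anchor (Group 1): v = (4.0/15.5)(37 − 59.7) + 17.3 = 11.44
anchor → Form N (Group 2): y = (11.3/4.4)(11.44 − 19.6) + 62.2 = 41.2

41.2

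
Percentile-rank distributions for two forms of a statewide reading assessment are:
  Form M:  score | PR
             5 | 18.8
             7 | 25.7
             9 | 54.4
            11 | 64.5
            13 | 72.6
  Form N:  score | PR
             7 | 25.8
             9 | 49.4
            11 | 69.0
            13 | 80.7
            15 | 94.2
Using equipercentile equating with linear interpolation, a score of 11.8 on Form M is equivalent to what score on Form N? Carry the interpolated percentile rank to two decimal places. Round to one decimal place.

10.9

PR of 11.8 on Form M: 64.5 + (11.8 − 11)/(13 − 11) × (72.6 − 64.5) = 67.74
On Form N, PR 67.74 falls between score 9 (PR 49.4) and 11 (PR 69.0).
Interpolate: 9 + (67.74 − 49.4)/(69.0 − 49.4) × (11 − 9) = 10.9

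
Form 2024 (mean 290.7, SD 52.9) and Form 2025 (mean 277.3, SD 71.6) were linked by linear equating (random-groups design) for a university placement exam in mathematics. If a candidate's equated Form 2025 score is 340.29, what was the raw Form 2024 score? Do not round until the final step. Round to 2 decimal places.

337.24

Invert y = (SD_Y/SD_X)(x − M_X) + M_Y:
x = (SD_X/SD_Y)(y − M_Y) + M_X = (52.9/71.6)(340.29 − 277.3) + 290.7
x = 0.738827 × 62.990 + 290.7 = 337.24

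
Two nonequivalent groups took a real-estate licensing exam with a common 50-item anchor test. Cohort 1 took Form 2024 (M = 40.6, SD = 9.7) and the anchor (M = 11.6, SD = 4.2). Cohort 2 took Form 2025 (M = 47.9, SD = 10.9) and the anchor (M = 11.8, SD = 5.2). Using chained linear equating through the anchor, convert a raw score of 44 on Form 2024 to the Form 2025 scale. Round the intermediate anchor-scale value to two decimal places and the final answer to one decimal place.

50.6

Form 2024 → anchor (Cohort 1): v = (4.2/9.7)(44 − 40.6) + 11.6 = 13.07
anchor → Form 2025 (Cohort 2): y = (10.9/5.2)(13.07 − 11.8) + 47.9 = 50.6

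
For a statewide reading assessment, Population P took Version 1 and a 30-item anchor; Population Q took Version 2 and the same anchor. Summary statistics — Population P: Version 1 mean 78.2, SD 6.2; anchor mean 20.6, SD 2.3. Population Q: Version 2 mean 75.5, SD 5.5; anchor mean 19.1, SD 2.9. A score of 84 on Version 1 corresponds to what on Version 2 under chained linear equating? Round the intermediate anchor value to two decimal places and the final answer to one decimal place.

82.4

Version 1 → anchor (Population P): v = (2.3/6.2)(84 − 78.2) + 20.6 = 22.75
anchor → Version 2 (Population Q): y = (5.5/2.9)(22.75 − 19.1) + 75.5 = 82.4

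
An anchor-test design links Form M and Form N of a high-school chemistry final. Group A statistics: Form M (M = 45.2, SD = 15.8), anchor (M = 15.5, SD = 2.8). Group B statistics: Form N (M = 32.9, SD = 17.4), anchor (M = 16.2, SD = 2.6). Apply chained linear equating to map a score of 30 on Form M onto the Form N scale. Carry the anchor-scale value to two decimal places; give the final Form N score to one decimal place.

10.2

Form M → anchor (Group A): v = (2.8/15.8)(30 − 45.2) + 15.5 = 12.81
anchor → Form N (Group B): y = (17.4/2.6)(12.81 − 16.2) + 32.9 = 10.2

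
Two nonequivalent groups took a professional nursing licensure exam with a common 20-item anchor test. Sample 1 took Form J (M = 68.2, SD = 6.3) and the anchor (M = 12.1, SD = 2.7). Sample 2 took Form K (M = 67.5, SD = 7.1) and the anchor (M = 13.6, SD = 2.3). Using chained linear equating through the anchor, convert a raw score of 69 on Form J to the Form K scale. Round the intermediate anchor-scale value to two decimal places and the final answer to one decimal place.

63.9

Form J → anchor (Sample 1): v = (2.7/6.3)(69 − 68.2) + 12.1 = 12.44
anchor → Form K (Sample 2): y = (7.1/2.3)(12.44 − 13.6) + 67.5 = 63.9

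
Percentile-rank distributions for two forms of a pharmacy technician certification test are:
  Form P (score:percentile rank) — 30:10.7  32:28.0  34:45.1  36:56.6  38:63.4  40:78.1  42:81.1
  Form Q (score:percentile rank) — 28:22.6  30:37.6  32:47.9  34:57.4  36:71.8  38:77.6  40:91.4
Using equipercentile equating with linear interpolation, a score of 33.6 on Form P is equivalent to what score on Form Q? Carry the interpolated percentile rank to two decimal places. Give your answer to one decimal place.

30.8

PR of 33.6 on Form P: 28.0 + (33.6 − 32)/(34 − 32) × (45.1 − 28.0) = 41.68
On Form Q, PR 41.68 falls between score 30 (PR 37.6) and 32 (PR 47.9).
Interpolate: 30 + (41.68 − 37.6)/(47.9 − 37.6) × (32 − 30) = 30.8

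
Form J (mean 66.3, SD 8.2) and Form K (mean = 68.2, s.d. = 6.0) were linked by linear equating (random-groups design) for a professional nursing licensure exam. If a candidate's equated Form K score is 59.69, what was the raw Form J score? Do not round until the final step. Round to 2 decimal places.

54.67

Invert y = (SD_Y/SD_X)(x − M_X) + M_Y:
x = (SD_X/SD_Y)(y − M_Y) + M_X = (8.2/6.0)(59.69 − 68.2) + 66.3
x = 1.366667 × -8.510 + 66.3 = 54.67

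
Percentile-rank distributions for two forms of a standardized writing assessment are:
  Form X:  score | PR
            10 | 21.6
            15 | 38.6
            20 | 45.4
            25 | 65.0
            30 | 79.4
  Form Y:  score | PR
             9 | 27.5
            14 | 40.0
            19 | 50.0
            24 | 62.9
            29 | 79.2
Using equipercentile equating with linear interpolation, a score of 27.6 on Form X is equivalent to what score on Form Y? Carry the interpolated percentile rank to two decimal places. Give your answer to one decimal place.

PR of 27.6 on Form X: 65.0 + (27.6 − 25)/(30 − 25) × (79.4 − 65.0) = 72.49
On Form Y, PR 72.49 falls between score 24 (PR 62.9) and 29 (PR 79.2).
Interpolate: 24 + (72.49 − 62.9)/(79.2 − 62.9) × (29 − 24) = 26.9

26.9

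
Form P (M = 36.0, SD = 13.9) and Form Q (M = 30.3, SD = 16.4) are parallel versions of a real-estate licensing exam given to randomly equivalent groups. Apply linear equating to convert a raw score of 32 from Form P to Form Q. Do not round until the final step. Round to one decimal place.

Linear equating: y = (SD_Y/SD_X)(x − M_X) + M_Y
y = (16.4/13.9)(32 − 36.0) + 30.3
y = 1.179856 × -4.0 + 30.3 = -4.7194 + 30.3 = 25.6

25.6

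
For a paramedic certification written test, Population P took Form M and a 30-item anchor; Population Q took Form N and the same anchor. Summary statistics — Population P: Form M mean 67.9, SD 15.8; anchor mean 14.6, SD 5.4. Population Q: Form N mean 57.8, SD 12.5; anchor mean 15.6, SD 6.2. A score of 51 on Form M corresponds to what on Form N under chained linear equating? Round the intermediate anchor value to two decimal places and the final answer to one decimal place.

Form M → anchor (Population P): v = (5.4/15.8)(51 − 67.9) + 14.6 = 8.82
anchor → Form N (Population Q): y = (12.5/6.2)(8.82 − 15.6) + 57.8 = 44.1

44.1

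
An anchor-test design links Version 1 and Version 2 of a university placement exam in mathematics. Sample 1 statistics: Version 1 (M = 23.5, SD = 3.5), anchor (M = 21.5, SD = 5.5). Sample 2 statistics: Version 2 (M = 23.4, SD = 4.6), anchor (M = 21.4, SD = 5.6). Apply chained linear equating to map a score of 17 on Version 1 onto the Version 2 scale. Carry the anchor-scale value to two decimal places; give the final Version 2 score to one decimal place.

15.1

Version 1 → anchor (Sample 1): v = (5.5/3.5)(17 − 23.5) + 21.5 = 11.29
anchor → Version 2 (Sample 2): y = (4.6/5.6)(11.29 − 21.4) + 23.4 = 15.1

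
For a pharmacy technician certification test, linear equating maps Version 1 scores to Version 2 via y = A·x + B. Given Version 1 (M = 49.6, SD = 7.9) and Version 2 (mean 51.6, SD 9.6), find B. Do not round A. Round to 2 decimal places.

A = SD_Y / SD_X = 9.6 / 7.9 = 1.215190
B = M_Y − A·M_X = 51.6 − 1.215190 × 49.6 = -8.67

-8.67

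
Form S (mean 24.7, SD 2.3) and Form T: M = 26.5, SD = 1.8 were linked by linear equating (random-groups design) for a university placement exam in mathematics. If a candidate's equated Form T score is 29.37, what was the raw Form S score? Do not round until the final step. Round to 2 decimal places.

Invert y = (SD_Y/SD_X)(x − M_X) + M_Y:
x = (SD_X/SD_Y)(y − M_Y) + M_X = (2.3/1.8)(29.37 − 26.5) + 24.7
x = 1.277778 × 2.870 + 24.7 = 28.37

28.37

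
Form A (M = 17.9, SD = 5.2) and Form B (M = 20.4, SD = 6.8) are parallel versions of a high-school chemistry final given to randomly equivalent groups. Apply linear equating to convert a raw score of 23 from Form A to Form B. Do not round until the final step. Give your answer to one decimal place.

Linear equating: y = (SD_Y/SD_X)(x − M_X) + M_Y
y = (6.8/5.2)(23 − 17.9) + 20.4
y = 1.307692 × 5.1 + 20.4 = 6.6692 + 20.4 = 27.1

27.1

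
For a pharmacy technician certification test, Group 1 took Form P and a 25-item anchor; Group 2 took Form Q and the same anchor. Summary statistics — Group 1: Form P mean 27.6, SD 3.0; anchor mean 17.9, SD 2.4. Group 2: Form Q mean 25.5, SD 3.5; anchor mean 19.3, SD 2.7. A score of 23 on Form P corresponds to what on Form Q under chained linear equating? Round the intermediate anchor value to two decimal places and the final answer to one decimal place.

18.9

Form P → anchor (Group 1): v = (2.4/3.0)(23 − 27.6) + 17.9 = 14.22
anchor → Form Q (Group 2): y = (3.5/2.7)(14.22 − 19.3) + 25.5 = 18.9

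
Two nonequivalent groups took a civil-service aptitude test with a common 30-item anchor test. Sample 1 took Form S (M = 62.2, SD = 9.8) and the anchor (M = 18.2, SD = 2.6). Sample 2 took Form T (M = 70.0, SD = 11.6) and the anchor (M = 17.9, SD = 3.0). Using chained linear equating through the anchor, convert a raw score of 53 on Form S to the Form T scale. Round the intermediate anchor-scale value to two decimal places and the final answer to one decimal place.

61.7

Form S → anchor (Sample 1): v = (2.6/9.8)(53 − 62.2) + 18.2 = 15.76
anchor → Form T (Sample 2): y = (11.6/3.0)(15.76 − 17.9) + 70.0 = 61.7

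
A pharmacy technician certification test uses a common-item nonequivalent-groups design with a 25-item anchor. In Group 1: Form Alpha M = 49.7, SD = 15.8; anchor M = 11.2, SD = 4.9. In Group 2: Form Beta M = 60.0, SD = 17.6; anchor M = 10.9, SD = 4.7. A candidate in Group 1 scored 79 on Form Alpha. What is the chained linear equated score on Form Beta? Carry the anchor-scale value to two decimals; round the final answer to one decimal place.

95.2

Form Alpha → anchor (Group 1): v = (4.9/15.8)(79 − 49.7) + 11.2 = 20.29
anchor → Form Beta (Group 2): y = (17.6/4.7)(20.29 − 10.9) + 60.0 = 95.2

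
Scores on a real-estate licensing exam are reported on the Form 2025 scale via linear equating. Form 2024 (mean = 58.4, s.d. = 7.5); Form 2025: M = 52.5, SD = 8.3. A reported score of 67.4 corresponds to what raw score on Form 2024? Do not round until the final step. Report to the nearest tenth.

Invert y = (SD_Y/SD_X)(x − M_X) + M_Y:
x = (SD_X/SD_Y)(y − M_Y) + M_X = (7.5/8.3)(67.4 − 52.5) + 58.4
x = 0.903614 × 14.900 + 58.4 = 71.9

71.9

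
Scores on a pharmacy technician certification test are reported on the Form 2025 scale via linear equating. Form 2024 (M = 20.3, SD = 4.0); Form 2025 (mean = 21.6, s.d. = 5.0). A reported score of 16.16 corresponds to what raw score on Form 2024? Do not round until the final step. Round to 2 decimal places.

Invert y = (SD_Y/SD_X)(x − M_X) + M_Y:
x = (SD_X/SD_Y)(y − M_Y) + M_X = (4.0/5.0)(16.16 − 21.6) + 20.3
x = 0.800000 × -5.440 + 20.3 = 15.95

15.95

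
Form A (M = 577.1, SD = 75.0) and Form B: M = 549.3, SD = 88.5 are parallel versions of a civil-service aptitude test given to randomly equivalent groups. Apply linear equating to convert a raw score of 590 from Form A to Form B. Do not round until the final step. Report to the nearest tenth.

564.5

Linear equating: y = (SD_Y/SD_X)(x − M_X) + M_Y
y = (88.5/75.0)(590 − 577.1) + 549.3
y = 1.180000 × 12.9 + 549.3 = 15.2220 + 549.3 = 564.5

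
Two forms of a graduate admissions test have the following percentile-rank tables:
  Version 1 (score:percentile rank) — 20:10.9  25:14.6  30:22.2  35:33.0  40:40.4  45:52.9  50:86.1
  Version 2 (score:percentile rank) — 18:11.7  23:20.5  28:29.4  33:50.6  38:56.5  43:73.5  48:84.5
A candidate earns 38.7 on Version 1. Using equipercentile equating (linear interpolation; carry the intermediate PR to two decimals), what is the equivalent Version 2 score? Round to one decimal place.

30.1

PR of 38.7 on Version 1: 33.0 + (38.7 − 35)/(40 − 35) × (40.4 − 33.0) = 38.48
On Version 2, PR 38.48 falls between score 28 (PR 29.4) and 33 (PR 50.6).
Interpolate: 28 + (38.48 − 29.4)/(50.6 − 29.4) × (33 − 28) = 30.1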